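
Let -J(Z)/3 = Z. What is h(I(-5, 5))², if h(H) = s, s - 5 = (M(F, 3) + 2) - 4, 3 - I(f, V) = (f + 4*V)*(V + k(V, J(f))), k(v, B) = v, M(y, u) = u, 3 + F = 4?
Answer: 36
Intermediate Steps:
F = 1 (F = -3 + 4 = 1)
J(Z) = -3*Z
I(f, V) = 3 - 2*V*(f + 4*V) (I(f, V) = 3 - (f + 4*V)*(V + V) = 3 - (f + 4*V)*2*V = 3 - 2*V*(f + 4*V))
s = 6 (s = 5 + ((3 + 2) - 4) = 5 + (5 - 4) = 5 + 1 = 6)
h(H) = 6
h(I(-5, 5))² = 6² = 36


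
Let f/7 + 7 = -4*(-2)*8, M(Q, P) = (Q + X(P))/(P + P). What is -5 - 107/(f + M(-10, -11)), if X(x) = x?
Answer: -46349/8799 ≈ -5.2675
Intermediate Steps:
M(Q, P) = (P + Q)/(2*P) (M(Q, P) = (Q + P)/(P + P) = (P + Q)/((2*P)) = (P + Q)*(1/(2*P)) = (P + Q)/(2*P))
f = 399 (f = -49 + 7*(-4*(-2)*8) = -49 + 7*(8*8) = -49 + 7*64 = -49 + 448 = 399)
-5 - 107/(f + M(-10, -11)) = -5 - 107/(399 + (1/2)*(-11 - 10)/(-11)) = -5 - 107/(399 + (1/2)*(-1/11)*(-21)) = -5 - 107/(399 + 21/22) = -5 - 107/8799/22 = -5 - 107*22/8799 = -5 - 2354/8799 = -46349/8799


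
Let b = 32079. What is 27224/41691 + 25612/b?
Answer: 215678732/148600621 ≈ 1.4514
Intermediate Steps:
27224/41691 + 25612/b = 27224/41691 + 25612/32079 = 215678732/148600621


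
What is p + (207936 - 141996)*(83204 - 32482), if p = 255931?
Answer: 3344864611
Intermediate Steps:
p + (207936 - 141996)*(83204 - 32482) = 255931 + (207936 - 141996)*(83204 - 32482) = 255931 + 65940*50722 = 255931 + 3344608680 = 3344864611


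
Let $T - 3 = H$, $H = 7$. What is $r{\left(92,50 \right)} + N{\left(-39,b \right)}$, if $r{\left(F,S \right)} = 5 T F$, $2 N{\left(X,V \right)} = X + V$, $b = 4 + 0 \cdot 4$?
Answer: $\frac{9165}{2} \approx 4582.5$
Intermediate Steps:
$b = 4$ ($b = 4 + 0 = 4$)
$T = 10$ ($T = 3 + 7 = 10$)
$N{\left(X,V \right)} = \frac{V}{2} + \frac{X}{2}$ ($N{\left(X,V \right)} = \frac{X + V}{2} = \frac{V + X}{2} = \frac{V}{2} + \frac{X}{2}$)
$r{\left(F,S \right)} = 50 F$ ($r{\left(F,S \right)} = 5 \cdot 10 F = 50 F$)
$r{\left(92,50 \right)} + N{\left(-39,b \right)} = 50 \cdot 92 + \left(\frac{1}{2} \cdot 4 + \frac{1}{2} \left(-39\right)\right) = 4600 + \left(2 - \frac{39}{2}\right) = 4600 - \frac{35}{2} = \frac{9165}{2}$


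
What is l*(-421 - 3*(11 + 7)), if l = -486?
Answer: 230850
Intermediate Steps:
l*(-421 - 3*(11 + 7)) = -486*(-421 - 3*(11 + 7)) = -486*(-421 - 3*18) = -486*(-421 - 54) = -486*(-475) = 230850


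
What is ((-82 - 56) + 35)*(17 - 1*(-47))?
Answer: -6592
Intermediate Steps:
((-82 - 56) + 35)*(17 - 1*(-47)) = (-138 + 35)*(17 + 47) = -103*64 = -6592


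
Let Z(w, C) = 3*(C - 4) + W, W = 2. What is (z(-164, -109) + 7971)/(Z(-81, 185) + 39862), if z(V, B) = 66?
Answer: 2679/13469 ≈ 0.19890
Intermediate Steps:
Z(w, C) = -10 + 3*C (Z(w, C) = 3*(C - 4) + 2 = 3*(-4 + C) + 2 = (-12 + 3*C) + 2 = -10 + 3*C)
(z(-164, -109) + 7971)/(Z(-81, 185) + 39862) = (66 + 7971)/((-10 + 3*185) + 39862) = 8037/((-10 + 555) + 39862) = 8037/(545 + 39862) = 8037/40407 = 8037*(1/40407) = 2679/13469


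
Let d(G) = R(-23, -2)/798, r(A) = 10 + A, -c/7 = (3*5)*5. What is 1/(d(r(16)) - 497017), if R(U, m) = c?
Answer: -38/18886671 ≈ -2.0120e-6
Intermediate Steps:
c = -525 (c = -7*3*5*5 = -105*5 = -7*75 = -525)
R(U, m) = -525
d(G) = -25/38 (d(G) = -525/798 = -525*1/798 = -25/38)
1/(d(r(16)) - 497017) = 1/(-25/38 - 497017) = 1/(-18886671/38) = -38/18886671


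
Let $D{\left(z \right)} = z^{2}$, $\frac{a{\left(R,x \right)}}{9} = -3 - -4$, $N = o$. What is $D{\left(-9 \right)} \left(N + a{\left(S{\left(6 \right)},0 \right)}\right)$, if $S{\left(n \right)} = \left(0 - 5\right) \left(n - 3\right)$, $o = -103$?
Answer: $-7614$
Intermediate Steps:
$S{\left(n \right)} = 15 - 5 n$ ($S{\left(n \right)} = - 5 \left(-3 + n\right) = 15 - 5 n$)
$N = -103$
$a{\left(R,x \right)} = 9$ ($a{\left(R,x \right)} = 9 \left(-3 - -4\right) = 9 \left(-3 + 4\right) = 9 \cdot 1 = 9$)
$D{\left(-9 \right)} \left(N + a{\left(S{\left(6 \right)},0 \right)}\right) = \left(-9\right)^{2} \left(-103 + 9\right) = 81 \left(-94\right) = -7614$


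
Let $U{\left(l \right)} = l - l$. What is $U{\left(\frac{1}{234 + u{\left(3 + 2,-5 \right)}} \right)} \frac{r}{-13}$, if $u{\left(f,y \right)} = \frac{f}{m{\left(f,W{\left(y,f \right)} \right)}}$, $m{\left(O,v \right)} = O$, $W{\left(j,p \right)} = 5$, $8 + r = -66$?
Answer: $0$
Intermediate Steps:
$r = -74$ ($r = -8 - 66 = -74$)
$u{\left(f,y \right)} = 1$ ($u{\left(f,y \right)} = \frac{f}{f} = 1$)
$U{\left(l \right)} = 0$
$U{\left(\frac{1}{234 + u{\left(3 + 2,-5 \right)}} \right)} \frac{r}{-13} = 0 \left(- \frac{74}{-13}\right) = 0 \left(\left(-74\right) \left(- \frac{1}{13}\right)\right) = 0 \cdot \frac{74}{13} = 0$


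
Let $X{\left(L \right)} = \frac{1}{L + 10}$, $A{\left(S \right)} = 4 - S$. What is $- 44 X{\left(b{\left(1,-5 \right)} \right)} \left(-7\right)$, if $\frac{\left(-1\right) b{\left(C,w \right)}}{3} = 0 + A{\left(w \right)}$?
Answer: $- \frac{308}{17} \approx -18.118$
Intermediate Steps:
$b{\left(C,w \right)} = -12 + 3 w$ ($b{\left(C,w \right)} = - 3 \left(0 - \left(-4 + w\right)\right) = - 3 \left(4 - w\right) = -12 + 3 w$)
$X{\left(L \right)} = \frac{1}{10 + L}$
$- 44 X{\left(b{\left(1,-5 \right)} \right)} \left(-7\right) = - \frac{44}{10 + \left(-12 + 3 \left(-5\right)\right)} \left(-7\right) = - \frac{44}{10 - 27} \left(-7\right) = - \frac{44}{-17} \left(-7\right) = \left(-44\right) \left(- \frac{1}{17}\right) \left(-7\right) = \frac{44}{17} \left(-7\right) = - \frac{308}{17}$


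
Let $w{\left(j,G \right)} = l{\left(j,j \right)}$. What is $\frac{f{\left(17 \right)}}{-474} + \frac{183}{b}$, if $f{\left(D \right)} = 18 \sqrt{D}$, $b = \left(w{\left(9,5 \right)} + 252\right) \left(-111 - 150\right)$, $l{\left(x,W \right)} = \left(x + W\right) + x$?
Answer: $- \frac{61}{24273} - \frac{3 \sqrt{17}}{79} \approx -0.15909$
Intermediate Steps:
$l{\left(x,W \right)} = W + 2 x$ ($l{\left(x,W \right)} = \left(W + x\right) + x = W + 2 x$)
$w{\left(j,G \right)} = 3 j$ ($w{\left(j,G \right)} = j + 2 j = 3 j$)
$b = -72819$ ($b = \left(3 \cdot 9 + 252\right) \left(-111 - 150\right) = \left(27 + 252\right) \left(-261\right) = 279 \left(-261\right) = -72819$)
$\frac{f{\left(17 \right)}}{-474} + \frac{183}{b} = \frac{18 \sqrt{17}}{-474} + \frac{183}{-72819} = 18 \sqrt{17} \left(- \frac{1}{474}\right) + 183 \left(- \frac{1}{72819}\right) = - \frac{3 \sqrt{17}}{79} - \frac{61}{24273} = - \frac{61}{24273} - \frac{3 \sqrt{17}}{79}$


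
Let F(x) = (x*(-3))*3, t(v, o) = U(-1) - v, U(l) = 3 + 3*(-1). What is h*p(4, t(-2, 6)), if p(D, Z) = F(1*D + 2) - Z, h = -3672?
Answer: 205632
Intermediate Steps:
U(l) = 0 (U(l) = 3 - 3 = 0)
t(v, o) = -v (t(v, o) = 0 - v = -v)
F(x) = -9*x (F(x) = -3*x*3 = -9*x)
p(D, Z) = -18 - Z - 9*D (p(D, Z) = -9*(1*D + 2) - Z = -9*(D + 2) - Z = -9*(2 + D) - Z = (-18 - 9*D) - Z = -18 - Z - 9*D)
h*p(4, t(-2, 6)) = -3672*(-18 - (-1)*(-2) - 9*4) = -3672*(-18 - 1*2 - 36) = -3672*(-18 - 2 - 36) = -3672*(-56) = 205632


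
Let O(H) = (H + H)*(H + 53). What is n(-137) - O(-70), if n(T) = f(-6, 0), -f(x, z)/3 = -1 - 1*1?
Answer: -2374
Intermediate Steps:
f(x, z) = 6 (f(x, z) = -3*(-1 - 1*1) = -3*(-1 - 1) = -3*(-2) = 6)
n(T) = 6
O(H) = 2*H*(53 + H) (O(H) = (2*H)*(53 + H) = 2*H*(53 + H))
n(-137) - O(-70) = 6 - 2*(-70)*(53 - 70) = 6 - 2*(-70)*(-17) = 6 - 1*2380 = 6 - 2380 = -2374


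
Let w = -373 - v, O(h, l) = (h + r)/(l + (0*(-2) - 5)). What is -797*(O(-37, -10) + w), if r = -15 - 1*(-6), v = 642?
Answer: 12097663/15 ≈ 8.0651e+5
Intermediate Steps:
r = -9 (r = -15 + 6 = -9)
O(h, l) = (-9 + h)/(-5 + l) (O(h, l) = (h - 9)/(l + (0*(-2) - 5)) = (-9 + h)/(l + (0 - 5)) = (-9 + h)/(l - 5) = (-9 + h)/(-5 + l))
w = -1015 (w = -373 - 1*642 = -373 - 642 = -1015)
-797*(O(-37, -10) + w) = -797*((-9 - 37)/(-5 - 10) - 1015) = -797*(-46/(-15) - 1015) = -797*(-1/15*(-46) - 1015) = -797*(46/15 - 1015) = -797*(-15179/15) = 12097663/15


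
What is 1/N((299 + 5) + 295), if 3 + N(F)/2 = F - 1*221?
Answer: 1/750 ≈ 0.0013333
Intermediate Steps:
N(F) = -448 + 2*F (N(F) = -6 + 2*(F - 1*221) = -6 + 2*(F - 221) = -6 + 2*(-221 + F) = -6 + (-442 + 2*F) = -448 + 2*F)
1/N((299 + 5) + 295) = 1/(-448 + 2*((299 + 5) + 295)) = 1/(-448 + 2*(304 + 295)) = 1/(-448 + 2*599) = 1/(-448 + 1198) = 1/750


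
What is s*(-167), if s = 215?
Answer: -35905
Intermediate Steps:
s*(-167) = 215*(-167) = -35905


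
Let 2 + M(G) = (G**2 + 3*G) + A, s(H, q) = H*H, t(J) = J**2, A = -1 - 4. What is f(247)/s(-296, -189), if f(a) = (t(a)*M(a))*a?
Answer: 930419035689/87616 ≈ 1.0619e+7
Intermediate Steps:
A = -5
s(H, q) = H**2
M(G) = -7 + G**2 + 3*G (M(G) = -2 + ((G**2 + 3*G) - 5) = -2 + (-5 + G**2 + 3*G) = -7 + G**2 + 3*G)
f(a) = a**3*(-7 + a**2 + 3*a) (f(a) = (a**2*(-7 + a**2 + 3*a))*a = a**3*(-7 + a**2 + 3*a))
f(247)/s(-296, -189) = (247**3*(-7 + 247**2 + 3*247))/((-296)**2) = (15069223*(-7 + 61009 + 741))/87616 = (15069223*61743)*(1/87616) = 930419035689*(1/87616) = 930419035689/87616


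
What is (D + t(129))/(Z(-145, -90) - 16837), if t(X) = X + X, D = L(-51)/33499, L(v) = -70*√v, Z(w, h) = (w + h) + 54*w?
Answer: -129/12451 + 35*I*√51/417096049 ≈ -0.010361 + 5.9926e-7*I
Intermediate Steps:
Z(w, h) = h + 55*w (Z(w, h) = (h + w) + 54*w = h + 55*w)
D = -70*I*√51/33499 ≈ -0.014923*I
t(X) = 2*X
(D + t(129))/(Z(-145, -90) - 16837) = (-70*I*√51/33499 + 2*129)/((-90 + 55*(-145)) - 16837) = (-70*I*√51/33499 + 258)/((-90 - 7975) - 16837) = (258 - 70*I*√51/33499)/(-8065 - 16837) = (258 - 70*I*√51/33499)/(-24902) = (258 - 70*I*√51/33499)*(-1/24902) = -129/12451 + 35*I*√51/417096049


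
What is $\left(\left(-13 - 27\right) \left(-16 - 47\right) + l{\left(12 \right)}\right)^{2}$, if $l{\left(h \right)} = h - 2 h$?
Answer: $6290064$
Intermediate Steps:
$l{\left(h \right)} = - h$
$\left(\left(-13 - 27\right) \left(-16 - 47\right) + l{\left(12 \right)}\right)^{2} = \left(\left(-13 - 27\right) \left(-16 - 47\right) - 12\right)^{2} = \left(\left(-40\right) \left(-63\right) - 12\right)^{2} = \left(2520 - 12\right)^{2} = 2508^{2} = 6290064$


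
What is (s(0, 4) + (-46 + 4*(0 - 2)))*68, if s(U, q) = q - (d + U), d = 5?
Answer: -3740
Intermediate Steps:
s(U, q) = -5 + q - U (s(U, q) = q - (5 + U) = q + (-5 - U) = -5 + q - U)
(s(0, 4) + (-46 + 4*(0 - 2)))*68 = ((-5 + 4 - 1*0) + (-46 + 4*(0 - 2)))*68 = ((-5 + 4 + 0) + (-46 + 4*(-2)))*68 = (-1 + (-46 - 8))*68 = (-1 - 54)*68 = -55*68 = -3740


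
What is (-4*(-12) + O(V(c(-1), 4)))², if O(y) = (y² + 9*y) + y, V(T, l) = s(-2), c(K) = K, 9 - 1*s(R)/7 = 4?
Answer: 2634129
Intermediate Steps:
s(R) = 35 (s(R) = 63 - 7*4 = 63 - 28 = 35)
V(T, l) = 35
O(y) = y² + 10*y
(-4*(-12) + O(V(c(-1), 4)))² = (-4*(-12) + 35*(10 + 35))² = (48 + 35*45)² = (48 + 1575)² = 1623² = 2634129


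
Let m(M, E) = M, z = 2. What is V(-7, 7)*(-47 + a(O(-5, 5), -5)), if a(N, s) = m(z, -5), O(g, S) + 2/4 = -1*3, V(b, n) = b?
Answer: 315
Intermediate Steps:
O(g, S) = -7/2 (O(g, S) = -½ - 1*3 = -½ - 3 = -7/2)
a(N, s) = 2
V(-7, 7)*(-47 + a(O(-5, 5), -5)) = -7*(-47 + 2) = -7*(-45) = 315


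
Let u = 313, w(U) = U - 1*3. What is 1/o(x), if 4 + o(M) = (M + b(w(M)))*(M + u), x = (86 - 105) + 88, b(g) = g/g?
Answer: 1/26736 ≈ 3.7403e-5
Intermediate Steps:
w(U) = -3 + U (w(U) = U - 3 = -3 + U)
b(g) = 1
x = 69 (x = -19 + 88 = 69)
o(M) = -4 + (1 + M)*(313 + M) (o(M) = -4 + (M + 1)*(M + 313) = -4 + (1 + M)*(313 + M))
1/o(x) = 1/(309 + 69² + 314*69) = 1/(309 + 4761 + 21666) = 1/26736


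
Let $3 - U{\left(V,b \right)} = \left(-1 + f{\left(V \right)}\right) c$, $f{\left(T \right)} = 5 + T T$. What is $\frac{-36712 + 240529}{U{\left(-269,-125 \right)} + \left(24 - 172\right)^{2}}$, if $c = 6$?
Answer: $- \frac{203817}{412283} \approx -0.49436$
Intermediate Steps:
$f{\left(T \right)} = 5 + T^{2}$
$U{\left(V,b \right)} = -21 - 6 V^{2}$ ($U{\left(V,b \right)} = 3 - \left(-1 + \left(5 + V^{2}\right)\right) 6 = 3 - \left(4 + V^{2}\right) 6 = 3 - \left(24 + 6 V^{2}\right) = -21 - 6 V^{2}$)
$\frac{-36712 + 240529}{U{\left(-269,-125 \right)} + \left(24 - 172\right)^{2}} = \frac{-36712 + 240529}{\left(-21 - 6 \left(-269\right)^{2}\right) + \left(24 - 172\right)^{2}} = \frac{203817}{\left(-21 - 434166\right) + \left(-148\right)^{2}} = \frac{203817}{\left(-21 - 434166\right) + 21904} = \frac{203817}{-434187 + 21904} = \frac{203817}{-412283} = 203817 \left(- \frac{1}{412283}\right) = - \frac{203817}{412283}$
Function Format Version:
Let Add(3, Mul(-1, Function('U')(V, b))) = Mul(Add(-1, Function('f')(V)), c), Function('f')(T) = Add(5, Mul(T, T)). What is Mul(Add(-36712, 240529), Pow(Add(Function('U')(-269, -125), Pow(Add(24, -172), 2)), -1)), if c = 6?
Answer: Rational(-203817, 412283) ≈ -0.49436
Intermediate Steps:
Function('f')(T) = Add(5, Pow(T, 2))
Function('U')(V, b) = Add(-21, Mul(-6, Pow(V, 2))) (Function('U')(V, b) = Add(3, Mul(-1, Mul(Add(-1, Add(5, Pow(V, 2))), 6))) = Add(3, Mul(-1, Mul(Add(4, Pow(V, 2)), 6))) = Add(3, Mul(-1, Add(24, Mul(6, Pow(V, 2))))) = Add(3, Add(-24, Mul(-6, Pow(V, 2)))) = Add(-21, Mul(-6, Pow(V, 2))))
Mul(Add(-36712, 240529), Pow(Add(Function('U')(-269, -125), Pow(Add(24, -172), 2)), -1)) = Mul(Add(-36712, 240529), Pow(Add(Add(-21, Mul(-6, Pow(-269, 2))), Pow(Add(24, -172), 2)), -1)) = Mul(203817, Pow(Add(Add(-21, Mul(-6, 72361)), Pow(-148, 2)), -1)) = Mul(203817, Pow(Add(Add(-21, -434166), 21904), -1)) = Mul(203817, Pow(Add(-434187, 21904), -1)) = Mul(203817, Pow(-412283, -1)) = Mul(203817, Rational(-1, 412283)) = Rational(-203817, 412283)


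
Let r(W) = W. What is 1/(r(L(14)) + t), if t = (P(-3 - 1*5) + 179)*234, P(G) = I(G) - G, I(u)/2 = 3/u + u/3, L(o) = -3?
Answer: 2/84663 ≈ 2.3623e-5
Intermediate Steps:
I(u) = 6/u + 2*u/3 (I(u) = 2*(3/u + u/3) = 6/u + 2*u/3)
P(G) = 6/G - G/3 (P(G) = (6/G + 2*G/3) - G = 6/G - G/3)
t = 84669/2 (t = ((6/(-3 - 1*5) - (-3 - 1*5)/3) + 179)*234 = ((6/(-3 - 5) - (-3 - 5)/3) + 179)*234 = ((6/(-8) - ⅓*(-8)) + 179)*234 = ((6*(-⅛) + 8/3) + 179)*234 = ((-¾ + 8/3) + 179)*234 = (23/12 + 179)*234 = (2171/12)*234 = 84669/2 ≈ 42335.)
1/(r(L(14)) + t) = 1/(-3 + 84669/2) = 1/(84663/2) = 2/84663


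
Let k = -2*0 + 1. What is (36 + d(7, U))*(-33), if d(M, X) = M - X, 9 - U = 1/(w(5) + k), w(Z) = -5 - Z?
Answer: -3355/3 ≈ -1118.3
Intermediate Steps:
k = 1 (k = 0 + 1 = 1)
U = 82/9 (U = 9 - 1/((-5 - 1*5) + 1) = 9 - 1/((-5 - 5) + 1) = 9 - 1/(-10 + 1) = 9 - 1/(-9) = 9 - 1*(-1/9) = 9 + 1/9 = 82/9 ≈ 9.1111)
(36 + d(7, U))*(-33) = (36 + (7 - 1*82/9))*(-33) = (36 + (7 - 82/9))*(-33) = (36 - 19/9)*(-33) = (305/9)*(-33) = -3355/3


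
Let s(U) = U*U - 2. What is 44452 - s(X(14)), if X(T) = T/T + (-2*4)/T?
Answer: 2178237/49 ≈ 44454.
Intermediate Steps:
X(T) = 1 - 8/T
s(U) = -2 + U² (s(U) = U² - 2 = -2 + U²)
44452 - s(X(14)) = 44452 - (-2 + ((-8 + 14)/14)²) = 44452 - (-2 + ((1/14)*6)²) = 44452 - (-2 + (3/7)²) = 44452 - (-2 + 9/49) = 44452 - 1*(-89/49) = 44452 + 89/49 = 2178237/49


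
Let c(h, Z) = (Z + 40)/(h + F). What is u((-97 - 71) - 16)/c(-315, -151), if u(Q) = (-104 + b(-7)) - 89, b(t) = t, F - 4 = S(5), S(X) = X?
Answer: -20400/37 ≈ -551.35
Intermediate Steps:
F = 9 (F = 4 + 5 = 9)
u(Q) = -200 (u(Q) = (-104 - 7) - 89 = -111 - 89 = -200)
c(h, Z) = (40 + Z)/(9 + h) (c(h, Z) = (Z + 40)/(h + 9) = (40 + Z)/(9 + h))
u((-97 - 71) - 16)/c(-315, -151) = -200*(9 - 315)/(40 - 151) = -200/(-111/(-306)) = -200/((-1/306*(-111))) = -200/37/102 = -200*102/37 = -20400/37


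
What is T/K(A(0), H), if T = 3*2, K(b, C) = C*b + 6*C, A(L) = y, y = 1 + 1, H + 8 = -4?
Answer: -1/16 ≈ -0.062500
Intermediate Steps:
H = -12 (H = -8 - 4 = -12)
y = 2
A(L) = 2
K(b, C) = 6*C + C*b
T = 6
T/K(A(0), H) = 6/((-12*(6 + 2))) = 6/((-12*8)) = 6/(-96) = 6*(-1/96) = -1/16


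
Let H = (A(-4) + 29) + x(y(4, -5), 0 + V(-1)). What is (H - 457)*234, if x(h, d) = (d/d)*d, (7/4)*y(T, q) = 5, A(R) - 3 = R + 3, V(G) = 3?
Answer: -98982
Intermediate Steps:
A(R) = 6 + R (A(R) = 3 + (R + 3) = 3 + (3 + R) = 6 + R)
y(T, q) = 20/7 (y(T, q) = (4/7)*5 = 20/7)
x(h, d) = d (x(h, d) = 1*d = d)
H = 34 (H = ((6 - 4) + 29) + (0 + 3) = (2 + 29) + 3 = 31 + 3 = 34)
(H - 457)*234 = (34 - 457)*234 = -423*234 = -98982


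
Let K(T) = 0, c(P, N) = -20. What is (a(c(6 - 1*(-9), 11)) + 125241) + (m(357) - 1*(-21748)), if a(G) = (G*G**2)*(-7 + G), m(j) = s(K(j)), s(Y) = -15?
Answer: 362974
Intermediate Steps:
m(j) = -15
a(G) = G**3*(-7 + G)
(a(c(6 - 1*(-9), 11)) + 125241) + (m(357) - 1*(-21748)) = ((-20)**3*(-7 - 20) + 125241) + (-15 - 1*(-21748)) = (-8000*(-27) + 125241) + (-15 + 21748) = (216000 + 125241) + 21733 = 341241 + 21733 = 362974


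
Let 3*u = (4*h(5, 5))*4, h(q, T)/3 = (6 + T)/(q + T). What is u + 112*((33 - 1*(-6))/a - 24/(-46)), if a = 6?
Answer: 92464/115 ≈ 804.04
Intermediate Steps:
h(q, T) = 3*(6 + T)/(T + q) (h(q, T) = 3*((6 + T)/(q + T)) = 3*((6 + T)/(T + q)) = 3*(6 + T)/(T + q))
u = 88/5 (u = ((4*(3*(6 + 5)/(5 + 5)))*4)/3 = ((4*(3*11/10))*4)/3 = ((4*(3*(⅒)*11))*4)/3 = ((4*(33/10))*4)/3 = ((66/5)*4)/3 = (⅓)*(264/5) = 88/5 ≈ 17.600)
u + 112*((33 - 1*(-6))/a - 24/(-46)) = 88/5 + 112*((33 - 1*(-6))/6 - 24/(-46)) = 88/5 + 112*((33 + 6)*(⅙) - 24*(-1/46)) = 88/5 + 112*(39*(⅙) + 12/23) = 88/5 + 112*(13/2 + 12/23) = 88/5 + 112*(323/46) = 88/5 + 18088/23 = 92464/115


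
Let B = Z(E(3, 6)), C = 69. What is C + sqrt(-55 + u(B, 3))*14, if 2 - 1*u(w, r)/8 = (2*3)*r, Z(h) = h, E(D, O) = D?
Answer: 69 + 14*I*sqrt(183) ≈ 69.0 + 189.39*I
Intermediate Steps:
B = 3
u(w, r) = 16 - 48*r (u(w, r) = 16 - 8*2*3*r = 16 - 48*r)
C + sqrt(-55 + u(B, 3))*14 = 69 + sqrt(-55 + (16 - 48*3))*14 = 69 + sqrt(-55 + (16 - 144))*14 = 69 + sqrt(-55 - 128)*14 = 69 + sqrt(-183)*14 = 69 + (I*sqrt(183))*14 = 69 + 14*I*sqrt(183)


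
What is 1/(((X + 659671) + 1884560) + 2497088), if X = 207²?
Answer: 1/5084168 ≈ 1.9669e-7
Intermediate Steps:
X = 42849
1/(((X + 659671) + 1884560) + 2497088) = 1/(((42849 + 659671) + 1884560) + 2497088) = 1/((702520 + 1884560) + 2497088) = 1/(2587080 + 2497088) = 1/5084168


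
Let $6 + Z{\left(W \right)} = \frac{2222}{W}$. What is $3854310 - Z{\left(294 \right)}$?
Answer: $\frac{566583341}{147} \approx 3.8543 \cdot 10^{6}$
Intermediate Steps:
$Z{\left(W \right)} = -6 + \frac{2222}{W}$
$3854310 - Z{\left(294 \right)} = 3854310 - \left(-6 + \frac{2222}{294}\right) = 3854310 - \left(-6 + 2222 \cdot \frac{1}{294}\right) = 3854310 - \left(-6 + \frac{1111}{147}\right) = 3854310 - \frac{229}{147} = \frac{566583341}{147}$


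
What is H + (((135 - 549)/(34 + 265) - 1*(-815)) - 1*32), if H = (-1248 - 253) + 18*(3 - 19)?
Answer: -13096/13 ≈ -1007.4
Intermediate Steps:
H = -1789 (H = -1501 + 18*(-16) = -1501 - 288 = -1789)
H + (((135 - 549)/(34 + 265) - 1*(-815)) - 1*32) = -1789 + (((135 - 549)/(34 + 265) - 1*(-815)) - 1*32) = -1789 + ((-414/299 + 815) - 32) = -1789 + ((-414*1/299 + 815) - 32) = -1789 + ((-18/13 + 815) - 32) = -1789 + (10577/13 - 32) = -1789 + 10161/13 = -13096/13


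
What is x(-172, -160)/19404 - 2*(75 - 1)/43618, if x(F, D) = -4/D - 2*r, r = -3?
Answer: -52179871/16927273440 ≈ -0.0030826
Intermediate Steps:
x(F, D) = 6 - 4/D (x(F, D) = -4/D - 2*(-3) = -4/D + 6 = 6 - 4/D)
x(-172, -160)/19404 - 2*(75 - 1)/43618 = (6 - 4/(-160))/19404 - 2*(75 - 1)/43618 = (6 - 4*(-1/160))*(1/19404) - 2*74*(1/43618) = (6 + 1/40)*(1/19404) - 148*1/43618 = (241/40)*(1/19404) - 74/21809 = 241/776160 - 74/21809 = -52179871/16927273440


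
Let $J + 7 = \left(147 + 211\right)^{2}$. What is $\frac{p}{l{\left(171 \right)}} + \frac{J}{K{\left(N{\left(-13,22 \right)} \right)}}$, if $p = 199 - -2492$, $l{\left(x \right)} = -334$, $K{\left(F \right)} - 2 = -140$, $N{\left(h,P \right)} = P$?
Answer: $- \frac{3597983}{3841} \approx -936.73$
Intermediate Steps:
$K{\left(F \right)} = -138$ ($K{\left(F \right)} = 2 - 140 = -138$)
$p = 2691$ ($p = 199 + 2492 = 2691$)
$J = 128157$ ($J = -7 + \left(147 + 211\right)^{2} = -7 + 358^{2} = -7 + 128164 = 128157$)
$\frac{p}{l{\left(171 \right)}} + \frac{J}{K{\left(N{\left(-13,22 \right)} \right)}} = \frac{2691}{-334} + \frac{128157}{-138} = 2691 \left(- \frac{1}{334}\right) + 128157 \left(- \frac{1}{138}\right) = - \frac{2691}{334} - \frac{42719}{46} = - \frac{3597983}{3841}$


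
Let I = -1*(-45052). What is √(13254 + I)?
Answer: √58306 ≈ 241.47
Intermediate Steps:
I = 45052
√(13254 + I) = √(13254 + 45052) = √58306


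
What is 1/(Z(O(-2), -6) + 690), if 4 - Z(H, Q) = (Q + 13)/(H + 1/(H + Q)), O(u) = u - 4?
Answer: 73/50746 ≈ 0.0014385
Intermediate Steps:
O(u) = -4 + u
Z(H, Q) = 4 - (13 + Q)/(H + 1/(H + Q)) (Z(H, Q) = 4 - (Q + 13)/(H + 1/(H + Q)) = 4 - (13 + Q)/(H + 1/(H + Q)))
1/(Z(O(-2), -6) + 690) = 1/((4 - 1*(-6)² - 13*(-4 - 2) - 13*(-6) + 4*(-4 - 2)² + 3*(-4 - 2)*(-6))/(1 + (-4 - 2)² + (-4 - 2)*(-6)) + 690) = 1/((4 - 1*36 - 13*(-6) + 78 + 4*(-6)² + 3*(-6)*(-6))/(1 + (-6)² - 6*(-6)) + 690) = 1/((4 - 36 + 78 + 78 + 4*36 + 108)/(1 + 36 + 36) + 690) = 1/((4 - 36 + 78 + 78 + 144 + 108)/73 + 690) = 1/((1/73)*376 + 690) = 1/(376/73 + 690) = 1/(50746/73) = 73/50746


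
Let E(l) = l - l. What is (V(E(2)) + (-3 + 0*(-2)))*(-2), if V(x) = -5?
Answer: 16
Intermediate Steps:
E(l) = 0
(V(E(2)) + (-3 + 0*(-2)))*(-2) = (-5 + (-3 + 0*(-2)))*(-2) = (-5 + (-3 + 0))*(-2) = (-5 - 3)*(-2) = -8*(-2) = 16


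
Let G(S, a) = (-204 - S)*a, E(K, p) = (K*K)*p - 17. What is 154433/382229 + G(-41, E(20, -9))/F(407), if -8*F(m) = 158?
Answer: -901392334829/30196091 ≈ -29851.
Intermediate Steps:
E(K, p) = -17 + p*K² (E(K, p) = K²*p - 17 = p*K² - 17 = -17 + p*K²)
F(m) = -79/4 (F(m) = -⅛*158 = -79/4)
G(S, a) = a*(-204 - S)
154433/382229 + G(-41, E(20, -9))/F(407) = 154433/382229 + (-(-17 - 9*20²)*(204 - 41))/(-79/4) = 154433*(1/382229) - 1*(-17 - 9*400)*163*(-4/79) = 154433/382229 - 1*(-17 - 3600)*163*(-4/79) = 154433/382229 - 1*(-3617)*163*(-4/79) = 154433/382229 + 589571*(-4/79) = 154433/382229 - 2358284/79 = -901392334829/30196091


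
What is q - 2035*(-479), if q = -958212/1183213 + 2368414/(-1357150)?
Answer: 782635559841353384/802898761475 ≈ 9.7476e+5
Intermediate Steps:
q = -2051387824991/802898761475 (q = -958212*1/1183213 + 2368414*(-1/1357150) = -958212/1183213 - 1184207/678575 = -2051387824991/802898761475 ≈ -2.5550)
q - 2035*(-479) = -2051387824991/802898761475 - 2035*(-479) = -2051387824991/802898761475 - 1*(-974765) = -2051387824991/802898761475 + 974765 = 782635559841353384/802898761475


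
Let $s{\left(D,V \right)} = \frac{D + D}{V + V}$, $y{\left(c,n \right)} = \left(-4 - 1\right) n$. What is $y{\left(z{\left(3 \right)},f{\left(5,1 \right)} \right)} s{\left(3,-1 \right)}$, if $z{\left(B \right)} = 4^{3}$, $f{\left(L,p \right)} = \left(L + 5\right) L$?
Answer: $750$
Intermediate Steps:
$f{\left(L,p \right)} = L \left(5 + L\right)$ ($f{\left(L,p \right)} = \left(5 + L\right) L = L \left(5 + L\right)$)
$z{\left(B \right)} = 64$
$y{\left(c,n \right)} = - 5 n$
$s{\left(D,V \right)} = \frac{D}{V}$ ($s{\left(D,V \right)} = \frac{2 D}{2 V} = 2 D \frac{1}{2 V} = \frac{D}{V}$)
$y{\left(z{\left(3 \right)},f{\left(5,1 \right)} \right)} s{\left(3,-1 \right)} = - 5 \cdot 5 \left(5 + 5\right) \frac{3}{-1} = - 5 \cdot 5 \cdot 10 \cdot 3 \left(-1\right) = \left(-5\right) 50 \left(-3\right) = \left(-250\right) \left(-3\right) = 750$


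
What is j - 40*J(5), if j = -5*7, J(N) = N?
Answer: -235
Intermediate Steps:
j = -35
j - 40*J(5) = -35 - 40*5 = -35 - 200 = -235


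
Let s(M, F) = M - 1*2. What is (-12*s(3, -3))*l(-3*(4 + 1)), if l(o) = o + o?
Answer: 360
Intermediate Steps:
s(M, F) = -2 + M (s(M, F) = M - 2 = -2 + M)
l(o) = 2*o
(-12*s(3, -3))*l(-3*(4 + 1)) = (-12*(-2 + 3))*(2*(-3*(4 + 1))) = (-12*1)*(2*(-3*5)) = -24*(-15) = -12*(-30) = 360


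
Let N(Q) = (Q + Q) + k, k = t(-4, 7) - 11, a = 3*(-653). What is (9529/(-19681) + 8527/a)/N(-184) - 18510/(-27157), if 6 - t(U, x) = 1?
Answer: 135985610216273/195796532435361 ≈ 0.69452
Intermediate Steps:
a = -1959
t(U, x) = 5 (t(U, x) = 6 - 1*1 = 6 - 1 = 5)
k = -6 (k = 5 - 11 = -6)
N(Q) = -6 + 2*Q (N(Q) = (Q + Q) - 6 = 2*Q - 6 = -6 + 2*Q)
(9529/(-19681) + 8527/a)/N(-184) - 18510/(-27157) = (9529/(-19681) + 8527/(-1959))/(-6 + 2*(-184)) - 18510/(-27157) = (9529*(-1/19681) + 8527*(-1/1959))/(-6 - 368) - 18510*(-1/27157) = (-9529/19681 - 8527/1959)/(-374) + 18510/27157 = -186487198/38555079*(-1/374) + 18510/27157 = 93243599/7209799773 + 18510/27157 = 135985610216273/195796532435361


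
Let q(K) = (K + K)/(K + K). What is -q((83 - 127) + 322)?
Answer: -1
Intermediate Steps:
q(K) = 1 (q(K) = (2*K)/((2*K)) = (2*K)*(1/(2*K)) = 1)
-q((83 - 127) + 322) = -1*1 = -1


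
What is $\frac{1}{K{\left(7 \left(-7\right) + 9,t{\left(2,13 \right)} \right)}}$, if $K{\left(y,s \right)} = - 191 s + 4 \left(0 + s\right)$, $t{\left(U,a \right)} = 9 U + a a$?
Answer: $- \frac{1}{34969} \approx -2.8597 \cdot 10^{-5}$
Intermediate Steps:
$t{\left(U,a \right)} = a^{2} + 9 U$ ($t{\left(U,a \right)} = 9 U + a^{2} = a^{2} + 9 U$)
$K{\left(y,s \right)} = - 187 s$ ($K{\left(y,s \right)} = - 191 s + 4 s = - 187 s$)
$\frac{1}{K{\left(7 \left(-7\right) + 9,t{\left(2,13 \right)} \right)}} = \frac{1}{\left(-187\right) \left(13^{2} + 9 \cdot 2\right)} = \frac{1}{\left(-187\right) \left(169 + 18\right)} = \frac{1}{\left(-187\right) 187} = \frac{1}{-34969} = - \frac{1}{34969}$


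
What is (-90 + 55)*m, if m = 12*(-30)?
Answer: 12600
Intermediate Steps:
m = -360
(-90 + 55)*m = (-90 + 55)*(-360) = -35*(-360) = 12600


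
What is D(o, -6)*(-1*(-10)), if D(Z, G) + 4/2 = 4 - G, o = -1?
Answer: 80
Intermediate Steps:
D(Z, G) = 2 - G (D(Z, G) = -2 + (4 - G) = 2 - G)
D(o, -6)*(-1*(-10)) = (2 - 1*(-6))*(-1*(-10)) = (2 + 6)*10 = 8*10 = 80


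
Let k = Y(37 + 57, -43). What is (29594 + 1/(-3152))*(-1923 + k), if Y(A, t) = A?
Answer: -170609644923/3152 ≈ -5.4127e+7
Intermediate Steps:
k = 94 (k = 37 + 57 = 94)
(29594 + 1/(-3152))*(-1923 + k) = (29594 + 1/(-3152))*(-1923 + 94) = (29594 - 1/3152)*(-1829) = (93280287/3152)*(-1829) = -170609644923/3152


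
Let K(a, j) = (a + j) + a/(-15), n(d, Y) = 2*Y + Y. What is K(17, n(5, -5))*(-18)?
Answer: -78/5 ≈ -15.600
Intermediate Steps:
n(d, Y) = 3*Y
K(a, j) = j + 14*a/15 (K(a, j) = (a + j) + a*(-1/15) = (a + j) - a/15 = j + 14*a/15)
K(17, n(5, -5))*(-18) = (3*(-5) + (14/15)*17)*(-18) = (-15 + 238/15)*(-18) = (13/15)*(-18) = -78/5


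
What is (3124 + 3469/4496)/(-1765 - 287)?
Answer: -1560997/1025088 ≈ -1.5228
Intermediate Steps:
(3124 + 3469/4496)/(-1765 - 287) = (3124 + 3469*(1/4496))/(-2052) = (3124 + 3469/4496)*(-1/2052) = (14048973/4496)*(-1/2052) = -1560997/1025088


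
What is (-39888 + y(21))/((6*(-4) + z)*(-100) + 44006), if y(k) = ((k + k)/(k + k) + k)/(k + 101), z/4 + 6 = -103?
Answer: -2433157/5490366 ≈ -0.44317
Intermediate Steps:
z = -436 (z = -24 + 4*(-103) = -24 - 412 = -436)
y(k) = (1 + k)/(101 + k) (y(k) = ((2*k)/((2*k)) + k)/(101 + k) = ((2*k)*(1/(2*k)) + k)/(101 + k) = (1 + k)/(101 + k))
(-39888 + y(21))/((6*(-4) + z)*(-100) + 44006) = (-39888 + (1 + 21)/(101 + 21))/((6*(-4) - 436)*(-100) + 44006) = (-39888 + 22/122)/((-24 - 436)*(-100) + 44006) = (-39888 + (1/122)*22)/(-460*(-100) + 44006) = (-39888 + 11/61)/(46000 + 44006) = -2433157/61/90006 = -2433157/61*1/90006 = -2433157/5490366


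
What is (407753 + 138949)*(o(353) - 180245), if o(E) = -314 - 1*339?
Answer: -98897298396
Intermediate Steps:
o(E) = -653 (o(E) = -314 - 339 = -653)
(407753 + 138949)*(o(353) - 180245) = (407753 + 138949)*(-653 - 180245) = 546702*(-180898) = -98897298396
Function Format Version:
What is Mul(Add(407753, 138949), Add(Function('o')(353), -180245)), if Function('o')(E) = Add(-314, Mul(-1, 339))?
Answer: -98897298396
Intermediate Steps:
Function('o')(E) = -653 (Function('o')(E) = Add(-314, -339) = -653)
Mul(Add(407753, 138949), Add(Function('o')(353), -180245)) = Mul(Add(407753, 138949), Add(-653, -180245)) = Mul(546702, -180898) = -98897298396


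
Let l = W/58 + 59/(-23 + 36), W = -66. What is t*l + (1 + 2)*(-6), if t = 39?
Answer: 3324/29 ≈ 114.62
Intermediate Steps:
l = 1282/377 (l = -66/58 + 59/(-23 + 36) = -66*1/58 + 59/13 = -33/29 + 59*(1/13) = -33/29 + 59/13 = 1282/377 ≈ 3.4005)
t*l + (1 + 2)*(-6) = 39*(1282/377) + (1 + 2)*(-6) = 3846/29 + 3*(-6) = 3846/29 - 18 = 3324/29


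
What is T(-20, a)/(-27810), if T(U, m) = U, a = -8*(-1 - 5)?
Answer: 2/2781 ≈ 0.00071917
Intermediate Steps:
a = 48 (a = -8*(-6) = 48)
T(-20, a)/(-27810) = -20/(-27810) = -20*(-1/27810) = 2/2781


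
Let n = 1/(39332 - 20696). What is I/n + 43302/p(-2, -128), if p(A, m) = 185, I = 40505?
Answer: 139647511602/185 ≈ 7.5485e+8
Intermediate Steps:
n = 1/18636 ≈ 5.3660e-5
I/n + 43302/p(-2, -128) = 40505/(1/18636) + 43302/185 = 40505*18636 + 43302*(1/185) = 754851180 + 43302/185 = 139647511602/185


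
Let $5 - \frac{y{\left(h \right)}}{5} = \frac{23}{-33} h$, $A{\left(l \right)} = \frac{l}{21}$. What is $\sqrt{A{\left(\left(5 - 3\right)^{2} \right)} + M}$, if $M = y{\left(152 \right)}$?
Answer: $\frac{\sqrt{29609349}}{231} \approx 23.556$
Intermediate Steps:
$A{\left(l \right)} = \frac{l}{21}$ ($A{\left(l \right)} = l \frac{1}{21} = \frac{l}{21}$)
$y{\left(h \right)} = 25 + \frac{115 h}{33}$ ($y{\left(h \right)} = 25 - 5 \frac{23}{-33} h = 25 - 5 \cdot 23 \left(- \frac{1}{33}\right) h = 25 - 5 \left(- \frac{23 h}{33}\right) = 25 + \frac{115 h}{33}$)
$M = \frac{18305}{33}$ ($M = 25 + \frac{115}{33} \cdot 152 = 25 + \frac{17480}{33} = \frac{18305}{33} \approx 554.7$)
$\sqrt{A{\left(\left(5 - 3\right)^{2} \right)} + M} = \sqrt{\frac{\left(5 - 3\right)^{2}}{21} + \frac{18305}{33}} = \sqrt{\frac{2^{2}}{21} + \frac{18305}{33}} = \sqrt{\frac{1}{21} \cdot 4 + \frac{18305}{33}} = \sqrt{\frac{4}{21} + \frac{18305}{33}} = \sqrt{\frac{128179}{231}} = \frac{\sqrt{29609349}}{231}$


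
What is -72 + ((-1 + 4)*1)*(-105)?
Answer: -387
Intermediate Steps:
-72 + ((-1 + 4)*1)*(-105) = -72 + (3*1)*(-105) = -72 + 3*(-105) = -72 - 315 = -387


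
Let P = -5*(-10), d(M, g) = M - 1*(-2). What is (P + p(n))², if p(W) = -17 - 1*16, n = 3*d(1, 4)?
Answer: 289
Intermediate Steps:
d(M, g) = 2 + M (d(M, g) = M + 2 = 2 + M)
n = 9 (n = 3*(2 + 1) = 3*3 = 9)
P = 50
p(W) = -33 (p(W) = -17 - 16 = -33)
(P + p(n))² = (50 - 33)² = 17² = 289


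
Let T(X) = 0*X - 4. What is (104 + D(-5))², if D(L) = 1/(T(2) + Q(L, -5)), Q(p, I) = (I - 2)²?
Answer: 21911761/2025 ≈ 10821.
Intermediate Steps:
T(X) = -4 (T(X) = 0 - 4 = -4)
Q(p, I) = (-2 + I)²
D(L) = 1/45 (D(L) = 1/(-4 + (-2 - 5)²) = 1/(-4 + (-7)²) = 1/(-4 + 49) = 1/45)
(104 + D(-5))² = (104 + 1/45)² = (4681/45)² = 21911761/2025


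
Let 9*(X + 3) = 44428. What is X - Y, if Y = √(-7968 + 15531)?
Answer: 44401/9 - √7563 ≈ 4846.5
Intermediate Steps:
X = 44401/9 (X = -3 + (⅑)*44428 = -3 + 44428/9 = 44401/9 ≈ 4933.4)
Y = √7563 ≈ 86.965
X - Y = 44401/9 - √7563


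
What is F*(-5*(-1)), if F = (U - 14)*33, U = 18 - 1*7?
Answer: -495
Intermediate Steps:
U = 11 (U = 18 - 7 = 11)
F = -99 (F = (11 - 14)*33 = -3*33 = -99)
F*(-5*(-1)) = -(-495)*(-1) = -99*5 = -495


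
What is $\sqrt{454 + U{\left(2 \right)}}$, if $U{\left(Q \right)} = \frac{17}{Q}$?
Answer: $\frac{5 \sqrt{74}}{2} \approx 21.506$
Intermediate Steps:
$\sqrt{454 + U{\left(2 \right)}} = \sqrt{454 + \frac{17}{2}} = \sqrt{\frac{925}{2}} = \frac{5 \sqrt{74}}{2}$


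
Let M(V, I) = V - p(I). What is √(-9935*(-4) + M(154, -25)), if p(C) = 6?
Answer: 12*√277 ≈ 199.72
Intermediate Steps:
M(V, I) = -6 + V (M(V, I) = V - 1*6 = V - 6 = -6 + V)
√(-9935*(-4) + M(154, -25)) = √(-9935*(-4) + (-6 + 154)) = √(39740 + 148) = √39888 = 12*√277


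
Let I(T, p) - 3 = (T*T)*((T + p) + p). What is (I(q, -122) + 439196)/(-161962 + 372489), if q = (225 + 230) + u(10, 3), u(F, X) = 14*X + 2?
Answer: 63934454/210527 ≈ 303.69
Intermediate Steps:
u(F, X) = 2 + 14*X
q = 499 (q = (225 + 230) + (2 + 14*3) = 455 + (2 + 42) = 455 + 44 = 499)
I(T, p) = 3 + T²*(T + 2*p) (I(T, p) = 3 + (T*T)*((T + p) + p) = 3 + T²*(T + 2*p))
(I(q, -122) + 439196)/(-161962 + 372489) = ((3 + 499³ + 2*(-122)*499²) + 439196)/(-161962 + 372489) = ((3 + 124251499 + 2*(-122)*249001) + 439196)/210527 = ((3 + 124251499 - 60756244) + 439196)*(1/210527) = (63495258 + 439196)*(1/210527) = 63934454*(1/210527) = 63934454/210527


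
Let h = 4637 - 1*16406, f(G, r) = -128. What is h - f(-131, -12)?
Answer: -11641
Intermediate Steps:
h = -11769 (h = 4637 - 16406 = -11769)
h - f(-131, -12) = -11769 - 1*(-128) = -11769 + 128 = -11641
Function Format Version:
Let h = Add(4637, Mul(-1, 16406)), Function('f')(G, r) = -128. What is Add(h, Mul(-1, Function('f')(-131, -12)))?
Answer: -11641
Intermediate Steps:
h = -11769 (h = Add(4637, -16406) = -11769)
Add(h, Mul(-1, Function('f')(-131, -12))) = Add(-11769, Mul(-1, -128)) = Add(-11769, 128) = -11641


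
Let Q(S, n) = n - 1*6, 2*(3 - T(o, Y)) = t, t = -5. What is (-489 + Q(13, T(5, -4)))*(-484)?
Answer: 236918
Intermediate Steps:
T(o, Y) = 11/2 (T(o, Y) = 3 - 1/2*(-5) = 3 + 5/2 = 11/2)
Q(S, n) = -6 + n (Q(S, n) = n - 6 = -6 + n)
(-489 + Q(13, T(5, -4)))*(-484) = (-489 + (-6 + 11/2))*(-484) = (-489 - 1/2)*(-484) = -979/2*(-484) = 236918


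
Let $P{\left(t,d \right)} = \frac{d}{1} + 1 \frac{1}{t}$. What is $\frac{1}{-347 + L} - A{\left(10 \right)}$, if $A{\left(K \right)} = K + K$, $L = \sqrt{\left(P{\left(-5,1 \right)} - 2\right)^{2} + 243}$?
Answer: $- \frac{60090955}{3004114} - \frac{15 \sqrt{679}}{3004114} \approx -20.003$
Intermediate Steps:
$P{\left(t,d \right)} = d + \frac{1}{t}$ ($P{\left(t,d \right)} = d 1 + \frac{1}{t} = d + \frac{1}{t}$)
$L = \frac{3 \sqrt{679}}{5}$ ($L = \sqrt{\left(\left(1 + \frac{1}{-5}\right) - 2\right)^{2} + 243} = \sqrt{\left(\left(1 - \frac{1}{5}\right) - 2\right)^{2} + 243} = \sqrt{\left(\frac{4}{5} - 2\right)^{2} + 243} = \sqrt{\left(- \frac{6}{5}\right)^{2} + 243} = \sqrt{\frac{36}{25} + 243} = \sqrt{\frac{6111}{25}} = \frac{3 \sqrt{679}}{5} \approx 15.635$)
$A{\left(K \right)} = 2 K$
$\frac{1}{-347 + L} - A{\left(10 \right)} = \frac{1}{-347 + \frac{3 \sqrt{679}}{5}} - 2 \cdot 10 = \frac{1}{-347 + \frac{3 \sqrt{679}}{5}} - 20 = -20 + \frac{1}{-347 + \frac{3 \sqrt{679}}{5}}$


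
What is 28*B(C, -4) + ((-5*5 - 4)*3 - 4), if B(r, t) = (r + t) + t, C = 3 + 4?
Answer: -119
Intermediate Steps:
C = 7
B(r, t) = r + 2*t
28*B(C, -4) + ((-5*5 - 4)*3 - 4) = 28*(7 + 2*(-4)) + ((-5*5 - 4)*3 - 4) = 28*(7 - 8) + ((-25 - 4)*3 - 4) = 28*(-1) + (-29*3 - 4) = -28 + (-87 - 4) = -28 - 91 = -119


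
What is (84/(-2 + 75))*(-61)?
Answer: -5124/73 ≈ -70.192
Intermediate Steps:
(84/(-2 + 75))*(-61) = (84/73)*(-61) = -5124/73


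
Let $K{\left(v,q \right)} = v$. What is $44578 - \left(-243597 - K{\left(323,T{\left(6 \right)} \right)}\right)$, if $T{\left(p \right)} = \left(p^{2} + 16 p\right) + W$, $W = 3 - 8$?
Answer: $288498$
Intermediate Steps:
$W = -5$ ($W = 3 - 8 = -5$)
$T{\left(p \right)} = -5 + p^{2} + 16 p$ ($T{\left(p \right)} = \left(p^{2} + 16 p\right) - 5 = -5 + p^{2} + 16 p$)
$44578 - \left(-243597 - K{\left(323,T{\left(6 \right)} \right)}\right) = 44578 - \left(-243597 - 323\right) = 44578 - -243920 = 44578 + 243920 = 288498$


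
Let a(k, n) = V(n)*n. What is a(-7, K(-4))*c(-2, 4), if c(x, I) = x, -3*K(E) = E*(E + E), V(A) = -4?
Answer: -256/3 ≈ -85.333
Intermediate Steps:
K(E) = -2*E**2/3 (K(E) = -E*(E + E)/3 = -E*2*E/3 = -2*E**2/3)
a(k, n) = -4*n
a(-7, K(-4))*c(-2, 4) = -(-8)*(-4)**2/3*(-2) = -(-8)*16/3*(-2) = -4*(-32/3)*(-2) = (128/3)*(-2) = -256/3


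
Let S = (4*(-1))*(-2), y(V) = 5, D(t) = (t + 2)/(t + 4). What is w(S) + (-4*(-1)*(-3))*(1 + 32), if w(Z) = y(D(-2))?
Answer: -391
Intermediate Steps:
D(t) = (2 + t)/(4 + t)
S = 8 (S = -4*(-2) = 8)
w(Z) = 5
w(S) + (-4*(-1)*(-3))*(1 + 32) = 5 + (-4*(-1)*(-3))*(1 + 32) = 5 + (4*(-3))*33 = 5 - 12*33 = 5 - 396 = -391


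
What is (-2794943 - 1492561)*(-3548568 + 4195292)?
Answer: -2772831736896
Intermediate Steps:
(-2794943 - 1492561)*(-3548568 + 4195292) = -4287504*646724 = -2772831736896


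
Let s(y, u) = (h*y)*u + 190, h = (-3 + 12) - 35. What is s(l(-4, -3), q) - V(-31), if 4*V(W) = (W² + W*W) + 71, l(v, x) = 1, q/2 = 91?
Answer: -20161/4 ≈ -5040.3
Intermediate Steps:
q = 182 (q = 2*91 = 182)
h = -26 (h = 9 - 35 = -26)
V(W) = 71/4 + W²/2 (V(W) = ((W² + W*W) + 71)/4 = ((W² + W²) + 71)/4 = (2*W² + 71)/4 = (71 + 2*W²)/4 = 71/4 + W²/2)
s(y, u) = 190 - 26*u*y (s(y, u) = (-26*y)*u + 190 = -26*u*y + 190 = 190 - 26*u*y)
s(l(-4, -3), q) - V(-31) = (190 - 26*182*1) - (71/4 + (½)*(-31)²) = (190 - 4732) - (71/4 + (½)*961) = -4542 - (71/4 + 961/2) = -4542 - 1*1993/4 = -4542 - 1993/4 = -20161/4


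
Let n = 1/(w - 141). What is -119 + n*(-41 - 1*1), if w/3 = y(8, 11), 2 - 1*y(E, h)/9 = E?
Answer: -12005/101 ≈ -118.86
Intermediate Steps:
y(E, h) = 18 - 9*E
w = -162 (w = 3*(18 - 9*8) = 3*(18 - 72) = 3*(-54) = -162)
n = -1/303 (n = 1/(-162 - 141) = 1/(-303) = -1/303 ≈ -0.0033003)
-119 + n*(-41 - 1*1) = -119 - (-41 - 1*1)/303 = -119 - (-41 - 1)/303 = -119 - 1/303*(-42) = -119 + 14/101 = -12005/101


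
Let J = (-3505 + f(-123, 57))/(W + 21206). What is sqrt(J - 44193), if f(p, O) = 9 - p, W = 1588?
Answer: I*sqrt(22961276390310)/22794 ≈ 210.22*I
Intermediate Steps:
J = -3373/22794 (J = (-3505 + (9 - 1*(-123)))/(1588 + 21206) = (-3505 + (9 + 123))/22794 = (-3505 + 132)*(1/22794) = -3373*1/22794 = -3373/22794 ≈ -0.14798)
sqrt(J - 44193) = sqrt(-3373/22794 - 44193) = sqrt(-1007338615/22794) = I*sqrt(22961276390310)/22794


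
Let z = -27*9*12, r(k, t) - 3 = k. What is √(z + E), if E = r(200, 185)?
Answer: I*√2713 ≈ 52.086*I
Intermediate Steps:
r(k, t) = 3 + k
E = 203 (E = 3 + 200 = 203)
z = -2916 (z = -243*12 = -2916)
√(z + E) = √(-2916 + 203) = √(-2713) = I*√2713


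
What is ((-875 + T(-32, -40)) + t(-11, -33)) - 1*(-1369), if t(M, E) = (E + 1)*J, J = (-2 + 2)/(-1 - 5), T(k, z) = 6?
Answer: 500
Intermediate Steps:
J = 0 (J = 0/(-6) = 0*(-⅙) = 0)
t(M, E) = 0 (t(M, E) = (E + 1)*0 = (1 + E)*0 = 0)
((-875 + T(-32, -40)) + t(-11, -33)) - 1*(-1369) = ((-875 + 6) + 0) - 1*(-1369) = (-869 + 0) + 1369 = -869 + 1369 = 500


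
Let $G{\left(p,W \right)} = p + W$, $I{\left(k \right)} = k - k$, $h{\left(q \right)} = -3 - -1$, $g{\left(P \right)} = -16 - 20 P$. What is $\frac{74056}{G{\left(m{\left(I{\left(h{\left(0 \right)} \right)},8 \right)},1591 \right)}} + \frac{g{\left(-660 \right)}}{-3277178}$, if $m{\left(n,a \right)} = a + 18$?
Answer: $\frac{121336687720}{2649598413} \approx 45.794$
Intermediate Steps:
$h{\left(q \right)} = -2$ ($h{\left(q \right)} = -3 + 1 = -2$)
$I{\left(k \right)} = 0$
$m{\left(n,a \right)} = 18 + a$
$G{\left(p,W \right)} = W + p$
$\frac{74056}{G{\left(m{\left(I{\left(h{\left(0 \right)} \right)},8 \right)},1591 \right)}} + \frac{g{\left(-660 \right)}}{-3277178} = \frac{74056}{1591 + \left(18 + 8\right)} + \frac{-16 - -13200}{-3277178} = \frac{74056}{1591 + 26} + \left(-16 + 13200\right) \left(- \frac{1}{3277178}\right) = \frac{74056}{1617} + 13184 \left(- \frac{1}{3277178}\right) = 74056 \cdot \frac{1}{1617} - \frac{6592}{1638589} = \frac{74056}{1617} - \frac{6592}{1638589} = \frac{121336687720}{2649598413}$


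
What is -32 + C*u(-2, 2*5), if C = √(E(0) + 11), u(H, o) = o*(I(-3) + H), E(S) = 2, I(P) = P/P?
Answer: -32 - 10*√13 ≈ -68.056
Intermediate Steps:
I(P) = 1
u(H, o) = o*(1 + H)
C = √13 (C = √(2 + 11) = √13 ≈ 3.6056)
-32 + C*u(-2, 2*5) = -32 + √13*((2*5)*(1 - 2)) = -32 + √13*(10*(-1)) = -32 + √13*(-10) = -32 - 10*√13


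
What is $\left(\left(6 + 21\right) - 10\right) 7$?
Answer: $119$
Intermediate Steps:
$\left(\left(6 + 21\right) - 10\right) 7 = \left(27 - 10\right) 7 = 17 \cdot 7 = 119$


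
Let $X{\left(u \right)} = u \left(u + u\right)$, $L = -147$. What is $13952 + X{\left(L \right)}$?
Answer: $57170$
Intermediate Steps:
$X{\left(u \right)} = 2 u^{2}$ ($X{\left(u \right)} = u 2 u = 2 u^{2}$)
$13952 + X{\left(L \right)} = 13952 + 2 \left(-147\right)^{2} = 13952 + 2 \cdot 21609 = 13952 + 43218 = 57170$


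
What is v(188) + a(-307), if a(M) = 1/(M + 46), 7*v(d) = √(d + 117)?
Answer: -1/261 + √305/7 ≈ 2.4911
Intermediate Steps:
v(d) = √(117 + d)/7 (v(d) = √(d + 117)/7 = √(117 + d)/7)
a(M) = 1/(46 + M)
v(188) + a(-307) = √(117 + 188)/7 + 1/(46 - 307) = √305/7 + 1/(-261) = √305/7 - 1/261 = -1/261 + √305/7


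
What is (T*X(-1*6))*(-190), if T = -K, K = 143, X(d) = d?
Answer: -163020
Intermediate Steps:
T = -143 (T = -1*143 = -143)
(T*X(-1*6))*(-190) = -(-143)*6*(-190) = -143*(-6)*(-190) = 858*(-190) = -163020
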